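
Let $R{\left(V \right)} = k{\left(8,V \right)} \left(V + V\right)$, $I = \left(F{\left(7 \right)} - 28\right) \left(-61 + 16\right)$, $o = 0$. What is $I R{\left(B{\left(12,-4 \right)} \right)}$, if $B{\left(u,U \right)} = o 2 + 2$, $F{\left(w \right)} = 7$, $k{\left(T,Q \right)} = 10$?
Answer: $37800$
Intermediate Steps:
$B{\left(u,U \right)} = 2$ ($B{\left(u,U \right)} = 0 \cdot 2 + 2 = 0 + 2 = 2$)
$I = 945$ ($I = \left(7 - 28\right) \left(-61 + 16\right) = \left(-21\right) \left(-45\right) = 945$)
$R{\left(V \right)} = 20 V$ ($R{\left(V \right)} = 10 \left(V + V\right) = 10 \cdot 2 V = 20 V$)
$I R{\left(B{\left(12,-4 \right)} \right)} = 945 \cdot 20 \cdot 2 = 945 \cdot 40 = 37800$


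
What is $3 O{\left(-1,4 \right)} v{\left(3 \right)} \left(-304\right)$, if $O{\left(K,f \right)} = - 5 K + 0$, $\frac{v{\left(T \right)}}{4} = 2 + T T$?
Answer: $-200640$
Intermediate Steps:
$v{\left(T \right)} = 8 + 4 T^{2}$ ($v{\left(T \right)} = 4 \left(2 + T T\right) = 4 \left(2 + T^{2}\right) = 8 + 4 T^{2}$)
$O{\left(K,f \right)} = - 5 K$
$3 O{\left(-1,4 \right)} v{\left(3 \right)} \left(-304\right) = 3 \left(\left(-5\right) \left(-1\right)\right) \left(8 + 4 \cdot 3^{2}\right) \left(-304\right) = 3 \cdot 5 \left(8 + 4 \cdot 9\right) \left(-304\right) = 15 \left(8 + 36\right) \left(-304\right) = 15 \cdot 44 \left(-304\right) = 660 \left(-304\right) = -200640$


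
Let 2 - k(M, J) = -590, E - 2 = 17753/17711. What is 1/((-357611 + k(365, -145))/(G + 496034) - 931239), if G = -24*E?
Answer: -8783981974/8179992912649295 ≈ -1.0738e-6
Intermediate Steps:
E = 53175/17711 (E = 2 + 17753/17711 = 53175/17711 ≈ 3.0024)
k(M, J) = 592 (k(M, J) = 2 - 1*(-590) = 2 + 590 = 592)
G = -1276200/17711 (G = -24*53175/17711 = -1276200/17711 ≈ -72.057)
1/((-357611 + k(365, -145))/(G + 496034) - 931239) = 1/((-357611 + 592)/(-1276200/17711 + 496034) - 931239) = 1/(-357019/8783981974/17711 - 931239) = 1/(-357019*17711/8783981974 - 931239) = 1/(-6323163509/8783981974 - 931239) = 1/(-8179992912649295/8783981974) = -8783981974/8179992912649295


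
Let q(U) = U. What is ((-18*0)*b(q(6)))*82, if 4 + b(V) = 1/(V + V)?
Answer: 0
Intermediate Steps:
b(V) = -4 + 1/(2*V) (b(V) = -4 + 1/(V + V) = -4 + 1/(2*V))
((-18*0)*b(q(6)))*82 = ((-18*0)*(-4 + (1/2)/6))*82 = (0*(-4 + (1/2)*(1/6)))*82 = (0*(-4 + 1/12))*82 = (0*(-47/12))*82 = 0*82 = 0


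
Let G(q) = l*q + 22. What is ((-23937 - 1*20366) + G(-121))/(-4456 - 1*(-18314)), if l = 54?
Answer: -50815/13858 ≈ -3.6668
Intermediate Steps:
G(q) = 22 + 54*q (G(q) = 54*q + 22 = 22 + 54*q)
((-23937 - 1*20366) + G(-121))/(-4456 - 1*(-18314)) = ((-23937 - 1*20366) + (22 + 54*(-121)))/(-4456 - 1*(-18314)) = ((-23937 - 20366) + (22 - 6534))/(-4456 + 18314) = (-44303 - 6512)/13858 = -50815*1/13858 = -50815/13858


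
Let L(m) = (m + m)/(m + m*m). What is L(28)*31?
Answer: 62/29 ≈ 2.1379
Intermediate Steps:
L(m) = 2*m/(m + m²) (L(m) = (2*m)/(m + m²) = 2*m/(m + m²))
L(28)*31 = (2/(1 + 28))*31 = (2/29)*31 = 62/29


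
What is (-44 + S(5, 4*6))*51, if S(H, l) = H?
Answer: -1989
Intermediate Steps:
(-44 + S(5, 4*6))*51 = (-44 + 5)*51 = -39*51 = -1989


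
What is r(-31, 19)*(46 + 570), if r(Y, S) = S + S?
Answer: 23408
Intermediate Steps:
r(Y, S) = 2*S
r(-31, 19)*(46 + 570) = (2*19)*(46 + 570) = 38*616 = 23408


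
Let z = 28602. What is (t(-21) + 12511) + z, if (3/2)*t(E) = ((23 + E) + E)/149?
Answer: 18377473/447 ≈ 41113.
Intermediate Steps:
t(E) = 46/447 + 4*E/447 (t(E) = 2*(((23 + E) + E)/149)/3 = 2*((23 + 2*E)*(1/149))/3 = 2*(23/149 + 2*E/149)/3 = 46/447 + 4*E/447)
(t(-21) + 12511) + z = ((46/447 + (4/447)*(-21)) + 12511) + 28602 = ((46/447 - 28/149) + 12511) + 28602 = (-38/447 + 12511) + 28602 = 5592379/447 + 28602 = 18377473/447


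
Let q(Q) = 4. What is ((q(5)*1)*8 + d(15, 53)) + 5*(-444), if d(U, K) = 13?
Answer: -2175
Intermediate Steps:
((q(5)*1)*8 + d(15, 53)) + 5*(-444) = ((4*1)*8 + 13) + 5*(-444) = (4*8 + 13) - 2220 = (32 + 13) - 2220 = 45 - 2220 = -2175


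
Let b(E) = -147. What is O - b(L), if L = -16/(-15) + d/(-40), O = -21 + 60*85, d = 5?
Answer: 5226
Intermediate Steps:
O = 5079 (O = -21 + 5100 = 5079)
L = 113/120 (L = -16/(-15) + 5/(-40) = -16*(-1/15) + 5*(-1/40) = 16/15 - 1/8 = 113/120 ≈ 0.94167)
O - b(L) = 5079 - 1*(-147) = 5079 + 147 = 5226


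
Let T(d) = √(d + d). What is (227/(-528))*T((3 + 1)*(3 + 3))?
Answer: -227*√3/132 ≈ -2.9786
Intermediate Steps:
T(d) = √2*√d (T(d) = √(2*d) = √2*√d)
(227/(-528))*T((3 + 1)*(3 + 3)) = (227/(-528))*(√2*√((3 + 1)*(3 + 3))) = (227*(-1/528))*(√2*√(4*6)) = -227*√2*√24/528 = -227*√2*2*√6/528 = -227*√3/132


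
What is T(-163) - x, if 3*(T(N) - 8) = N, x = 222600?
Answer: -667939/3 ≈ -2.2265e+5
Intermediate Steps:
T(N) = 8 + N/3
T(-163) - x = (8 + (⅓)*(-163)) - 1*222600 = (8 - 163/3) - 222600 = -139/3 - 222600 = -667939/3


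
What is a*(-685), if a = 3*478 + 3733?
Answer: -3539395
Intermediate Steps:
a = 5167 (a = 1434 + 3733 = 5167)
a*(-685) = 5167*(-685) = -3539395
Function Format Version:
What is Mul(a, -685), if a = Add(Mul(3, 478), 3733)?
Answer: -3539395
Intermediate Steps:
a = 5167 (a = Add(1434, 3733) = 5167)
Mul(a, -685) = Mul(5167, -685) = -3539395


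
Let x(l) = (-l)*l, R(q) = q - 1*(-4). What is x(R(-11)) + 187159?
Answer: 187110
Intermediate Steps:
R(q) = 4 + q (R(q) = q + 4 = 4 + q)
x(l) = -l²
x(R(-11)) + 187159 = -(4 - 11)² + 187159 = -1*(-7)² + 187159 = -1*49 + 187159 = -49 + 187159 = 187110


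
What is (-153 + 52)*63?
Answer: -6363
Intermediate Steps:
(-153 + 52)*63 = -101*63 = -6363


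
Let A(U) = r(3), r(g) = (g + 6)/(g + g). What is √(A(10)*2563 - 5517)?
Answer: I*√6690/2 ≈ 40.896*I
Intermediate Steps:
r(g) = (6 + g)/(2*g) (r(g) = (6 + g)/((2*g)) = (6 + g)*(1/(2*g)) = (6 + g)/(2*g))
A(U) = 3/2 (A(U) = (½)*(6 + 3)/3 = (½)*(⅓)*9 = 3/2)
√(A(10)*2563 - 5517) = √((3/2)*2563 - 5517) = √(7689/2 - 5517) = √(-3345/2) = I*√6690/2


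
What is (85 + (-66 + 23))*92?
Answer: 3864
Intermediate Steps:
(85 + (-66 + 23))*92 = (85 - 43)*92 = 42*92 = 3864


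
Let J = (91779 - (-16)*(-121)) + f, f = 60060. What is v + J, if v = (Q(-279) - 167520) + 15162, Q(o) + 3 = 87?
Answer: -2371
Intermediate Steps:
Q(o) = 84 (Q(o) = -3 + 87 = 84)
J = 149903 (J = (91779 - (-16)*(-121)) + 60060 = (91779 - 1*1936) + 60060 = (91779 - 1936) + 60060 = 89843 + 60060 = 149903)
v = -152274 (v = (84 - 167520) + 15162 = -167436 + 15162 = -152274)
v + J = -152274 + 149903 = -2371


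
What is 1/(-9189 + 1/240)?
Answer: -240/2205359 ≈ -0.00010883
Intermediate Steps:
1/(-9189 + 1/240) = 1/(-2205359/240) = -240/2205359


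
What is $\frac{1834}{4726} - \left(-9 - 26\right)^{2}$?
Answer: $- \frac{2893758}{2363} \approx -1224.6$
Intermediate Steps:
$\frac{1834}{4726} - \left(-9 - 26\right)^{2} = 1834 \cdot \frac{1}{4726} - \left(-35\right)^{2} = \frac{917}{2363} - 1225 = - \frac{2893758}{2363}$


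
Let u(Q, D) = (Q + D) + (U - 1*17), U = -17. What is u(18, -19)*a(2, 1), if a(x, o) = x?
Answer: -70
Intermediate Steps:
u(Q, D) = -34 + D + Q (u(Q, D) = (Q + D) + (-17 - 1*17) = (D + Q) + (-17 - 17) = (D + Q) - 34 = -34 + D + Q)
u(18, -19)*a(2, 1) = (-34 - 19 + 18)*2 = -35*2 = -70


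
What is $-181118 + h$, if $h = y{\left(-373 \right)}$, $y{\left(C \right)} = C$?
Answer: $-181491$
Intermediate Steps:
$h = -373$
$-181118 + h = -181118 - 373 = -181491$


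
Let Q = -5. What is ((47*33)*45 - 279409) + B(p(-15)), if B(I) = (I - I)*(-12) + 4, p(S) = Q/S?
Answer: -209610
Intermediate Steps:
p(S) = -5/S
B(I) = 4 (B(I) = 0*(-12) + 4 = 0 + 4 = 4)
((47*33)*45 - 279409) + B(p(-15)) = ((47*33)*45 - 279409) + 4 = (1551*45 - 279409) + 4 = (69795 - 279409) + 4 = -209614 + 4 = -209610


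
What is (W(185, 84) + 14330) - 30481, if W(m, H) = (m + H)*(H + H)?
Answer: 29041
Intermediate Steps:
W(m, H) = 2*H*(H + m) (W(m, H) = (H + m)*(2*H) = 2*H*(H + m))
(W(185, 84) + 14330) - 30481 = (2*84*(84 + 185) + 14330) - 30481 = (2*84*269 + 14330) - 30481 = (45192 + 14330) - 30481 = 59522 - 30481 = 29041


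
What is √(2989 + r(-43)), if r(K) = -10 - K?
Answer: √3022 ≈ 54.973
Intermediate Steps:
√(2989 + r(-43)) = √(2989 + (-10 - 1*(-43))) = √(2989 + (-10 + 43)) = √(2989 + 33) = √3022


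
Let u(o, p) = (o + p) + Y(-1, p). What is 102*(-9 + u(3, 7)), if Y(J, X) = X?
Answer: 816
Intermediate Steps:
u(o, p) = o + 2*p (u(o, p) = (o + p) + p = o + 2*p)
102*(-9 + u(3, 7)) = 102*(-9 + (3 + 2*7)) = 102*(-9 + (3 + 14)) = 102*(-9 + 17) = 102*8 = 816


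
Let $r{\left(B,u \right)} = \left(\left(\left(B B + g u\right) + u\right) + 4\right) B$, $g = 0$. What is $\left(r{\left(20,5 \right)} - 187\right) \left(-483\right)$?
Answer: $-3860619$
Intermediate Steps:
$r{\left(B,u \right)} = B \left(4 + u + B^{2}\right)$ ($r{\left(B,u \right)} = \left(\left(\left(B B + 0 u\right) + u\right) + 4\right) B = \left(\left(\left(B^{2} + 0\right) + u\right) + 4\right) B = \left(\left(B^{2} + u\right) + 4\right) B = \left(\left(u + B^{2}\right) + 4\right) B = \left(4 + u + B^{2}\right) B = B \left(4 + u + B^{2}\right)$)
$\left(r{\left(20,5 \right)} - 187\right) \left(-483\right) = \left(20 \left(4 + 5 + 20^{2}\right) - 187\right) \left(-483\right) = \left(20 \left(4 + 5 + 400\right) - 187\right) \left(-483\right) = \left(20 \cdot 409 - 187\right) \left(-483\right) = \left(8180 - 187\right) \left(-483\right) = 7993 \left(-483\right) = -3860619$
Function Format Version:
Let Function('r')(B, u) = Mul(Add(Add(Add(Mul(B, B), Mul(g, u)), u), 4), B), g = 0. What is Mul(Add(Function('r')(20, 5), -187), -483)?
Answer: -3860619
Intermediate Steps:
Function('r')(B, u) = Mul(B, Add(4, u, Pow(B, 2))) (Function('r')(B, u) = Mul(Add(Add(Add(Mul(B, B), Mul(0, u)), u), 4), B) = Mul(Add(Add(Add(Pow(B, 2), 0), u), 4), B) = Mul(Add(Add(Pow(B, 2), u), 4), B) = Mul(Add(Add(u, Pow(B, 2)), 4), B) = Mul(Add(4, u, Pow(B, 2)), B) = Mul(B, Add(4, u, Pow(B, 2))))
Mul(Add(Function('r')(20, 5), -187), -483) = Mul(Add(Mul(20, Add(4, 5, Pow(20, 2))), -187), -483) = Mul(Add(Mul(20, Add(4, 5, 400)), -187), -483) = Mul(Add(Mul(20, 409), -187), -483) = Mul(Add(8180, -187), -483) = Mul(7993, -483) = -3860619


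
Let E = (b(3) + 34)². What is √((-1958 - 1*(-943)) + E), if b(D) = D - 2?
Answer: √210 ≈ 14.491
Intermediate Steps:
b(D) = -2 + D
E = 1225 (E = ((-2 + 3) + 34)² = (1 + 34)² = 35² = 1225)
√((-1958 - 1*(-943)) + E) = √((-1958 - 1*(-943)) + 1225) = √((-1958 + 943) + 1225) = √(-1015 + 1225) = √210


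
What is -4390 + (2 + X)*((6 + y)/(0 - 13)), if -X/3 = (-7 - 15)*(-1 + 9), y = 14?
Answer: -67670/13 ≈ -5205.4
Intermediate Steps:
X = 528 (X = -3*(-7 - 15)*(-1 + 9) = -(-66)*8 = -3*(-176) = 528)
-4390 + (2 + X)*((6 + y)/(0 - 13)) = -4390 + (2 + 528)*((6 + 14)/(0 - 13)) = -4390 + 530*(20/(-13)) = -4390 + 530*(20*(-1/13)) = -4390 + 530*(-20/13) = -4390 - 10600/13 = -67670/13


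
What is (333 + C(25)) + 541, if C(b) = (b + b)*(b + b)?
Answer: 3374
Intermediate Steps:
C(b) = 4*b² (C(b) = (2*b)*(2*b) = 4*b²)
(333 + C(25)) + 541 = (333 + 4*25²) + 541 = (333 + 4*625) + 541 = (333 + 2500) + 541 = 2833 + 541 = 3374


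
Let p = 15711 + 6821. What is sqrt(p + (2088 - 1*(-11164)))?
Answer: 6*sqrt(994) ≈ 189.17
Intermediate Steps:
p = 22532
sqrt(p + (2088 - 1*(-11164))) = sqrt(22532 + (2088 - 1*(-11164))) = sqrt(22532 + (2088 + 11164)) = sqrt(22532 + 13252) = sqrt(35784) = 6*sqrt(994)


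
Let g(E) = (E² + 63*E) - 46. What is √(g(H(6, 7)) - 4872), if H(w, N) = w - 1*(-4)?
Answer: 2*I*√1047 ≈ 64.715*I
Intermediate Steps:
H(w, N) = 4 + w (H(w, N) = w + 4 = 4 + w)
g(E) = -46 + E² + 63*E
√(g(H(6, 7)) - 4872) = √((-46 + (4 + 6)² + 63*(4 + 6)) - 4872) = √((-46 + 10² + 63*10) - 4872) = √((-46 + 100 + 630) - 4872) = √(684 - 4872) = √(-4188) = 2*I*√1047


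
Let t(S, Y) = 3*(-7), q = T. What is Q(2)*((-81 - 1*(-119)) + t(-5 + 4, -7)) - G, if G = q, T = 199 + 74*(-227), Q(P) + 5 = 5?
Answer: 16599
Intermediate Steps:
Q(P) = 0 (Q(P) = -5 + 5 = 0)
T = -16599 (T = 199 - 16798 = -16599)
q = -16599
G = -16599
t(S, Y) = -21
Q(2)*((-81 - 1*(-119)) + t(-5 + 4, -7)) - G = 0*((-81 - 1*(-119)) - 21) - 1*(-16599) = 0*((-81 + 119) - 21) + 16599 = 0*(38 - 21) + 16599 = 0*17 + 16599 = 0 + 16599 = 16599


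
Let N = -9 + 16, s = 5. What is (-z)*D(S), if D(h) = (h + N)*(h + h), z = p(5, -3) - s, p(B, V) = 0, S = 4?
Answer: 440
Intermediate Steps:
N = 7
z = -5 (z = 0 - 1*5 = 0 - 5 = -5)
D(h) = 2*h*(7 + h) (D(h) = (h + 7)*(h + h) = (7 + h)*(2*h) = 2*h*(7 + h))
(-z)*D(S) = (-1*(-5))*(2*4*(7 + 4)) = 5*(2*4*11) = 5*88 = 440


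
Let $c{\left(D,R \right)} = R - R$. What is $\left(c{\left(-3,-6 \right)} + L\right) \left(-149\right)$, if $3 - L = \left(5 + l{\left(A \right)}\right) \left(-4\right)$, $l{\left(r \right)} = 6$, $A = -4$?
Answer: $-7003$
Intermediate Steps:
$c{\left(D,R \right)} = 0$
$L = 47$ ($L = 3 - \left(5 + 6\right) \left(-4\right) = 3 - 11 \left(-4\right) = 3 - -44 = 3 + 44 = 47$)
$\left(c{\left(-3,-6 \right)} + L\right) \left(-149\right) = \left(0 + 47\right) \left(-149\right) = 47 \left(-149\right) = -7003$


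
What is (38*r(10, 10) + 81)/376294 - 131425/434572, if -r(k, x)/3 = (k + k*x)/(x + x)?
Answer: -24845857631/81763418084 ≈ -0.30387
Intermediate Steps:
r(k, x) = -3*(k + k*x)/(2*x) (r(k, x) = -3*(k + k*x)/(x + x) = -3*(k + k*x)/(2*x))
(38*r(10, 10) + 81)/376294 - 131425/434572 = (38*(-3/2*10*(1 + 10)/10) + 81)/376294 - 131425/434572 = (38*(-3/2*10*1/10*11) + 81)*(1/376294) - 131425*1/434572 = (38*(-33/2) + 81)*(1/376294) - 131425/434572 = (-627 + 81)*(1/376294) - 131425/434572 = -546*1/376294 - 131425/434572 = -273/188147 - 131425/434572 = -24845857631/81763418084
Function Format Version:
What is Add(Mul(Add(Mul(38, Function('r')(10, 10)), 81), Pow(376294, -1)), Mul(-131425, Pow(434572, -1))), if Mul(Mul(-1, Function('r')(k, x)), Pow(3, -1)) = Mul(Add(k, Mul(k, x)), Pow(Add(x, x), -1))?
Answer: Rational(-24845857631, 81763418084) ≈ -0.30387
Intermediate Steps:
Function('r')(k, x) = Mul(Rational(-3, 2), Pow(x, -1), Add(k, Mul(k, x))) (Function('r')(k, x) = Mul(-3, Mul(Add(k, Mul(k, x)), Pow(Add(x, x), -1))) = Mul(-3, Mul(Add(k, Mul(k, x)), Pow(Mul(2, x), -1))) = Mul(-3, Mul(Add(k, Mul(k, x)), Mul(Rational(1, 2), Pow(x, -1)))) = Mul(-3, Mul(Rational(1, 2), Pow(x, -1), Add(k, Mul(k, x)))) = Mul(Rational(-3, 2), Pow(x, -1), Add(k, Mul(k, x))))
Add(Mul(Add(Mul(38, Function('r')(10, 10)), 81), Pow(376294, -1)), Mul(-131425, Pow(434572, -1))) = Add(Mul(Add(Mul(38, Mul(Rational(-3, 2), 10, Pow(10, -1), Add(1, 10))), 81), Pow(376294, -1)), Mul(-131425, Pow(434572, -1))) = Add(Mul(Add(Mul(38, Mul(Rational(-3, 2), 10, Rational(1, 10), 11)), 81), Rational(1, 376294)), Mul(-131425, Rational(1, 434572))) = Add(Mul(Add(Mul(38, Rational(-33, 2)), 81), Rational(1, 376294)), Rational(-131425, 434572)) = Add(Mul(Add(-627, 81), Rational(1, 376294)), Rational(-131425, 434572)) = Add(Mul(-546, Rational(1, 376294)), Rational(-131425, 434572)) = Add(Rational(-273, 188147), Rational(-131425, 434572)) = Rational(-24845857631, 81763418084)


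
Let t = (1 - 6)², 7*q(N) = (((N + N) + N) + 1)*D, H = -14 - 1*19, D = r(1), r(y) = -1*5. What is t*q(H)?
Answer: 1750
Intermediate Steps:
r(y) = -5
D = -5
H = -33 (H = -14 - 19 = -33)
q(N) = -5/7 - 15*N/7 (q(N) = ((((N + N) + N) + 1)*(-5))/7 = (((2*N + N) + 1)*(-5))/7 = ((3*N + 1)*(-5))/7 = ((1 + 3*N)*(-5))/7 = (-5 - 15*N)/7 = -5/7 - 15*N/7)
t = 25 (t = (-5)² = 25)
t*q(H) = 25*(-5/7 - 15/7*(-33)) = 25*(-5/7 + 495/7) = 25*70 = 1750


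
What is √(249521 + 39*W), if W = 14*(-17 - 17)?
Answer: √230957 ≈ 480.58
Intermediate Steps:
W = -476 (W = 14*(-34) = -476)
√(249521 + 39*W) = √(249521 + 39*(-476)) = √(249521 - 18564) = √230957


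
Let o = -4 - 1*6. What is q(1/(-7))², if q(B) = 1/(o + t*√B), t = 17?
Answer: 49/(70 - 17*I*√7)² ≈ 0.0029414 + 0.0064377*I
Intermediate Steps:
o = -10 (o = -4 - 6 = -10)
q(B) = 1/(-10 + 17*√B)
q(1/(-7))² = (1/(-10 + 17*√(1/(-7))))² = (1/(-10 + 17*√(-⅐)))² = (1/(-10 + 17*(I*√7/7)))² = (1/(-10 + 17*I*√7/7))² = (-10 + 17*I*√7/7)⁻²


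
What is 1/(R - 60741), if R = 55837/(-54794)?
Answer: -54794/3328298191 ≈ -1.6463e-5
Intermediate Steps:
R = -55837/54794 (R = 55837*(-1/54794) = -55837/54794 ≈ -1.0190)
1/(R - 60741) = 1/(-55837/54794 - 60741) = 1/(-3328298191/54794) = -54794/3328298191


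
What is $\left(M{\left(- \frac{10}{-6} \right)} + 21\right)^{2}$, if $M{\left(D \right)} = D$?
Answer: $\frac{4624}{9} \approx 513.78$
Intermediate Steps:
$\left(M{\left(- \frac{10}{-6} \right)} + 21\right)^{2} = \left(- \frac{10}{-6} + 21\right)^{2} = \left(\left(-10\right) \left(- \frac{1}{6}\right) + 21\right)^{2} = \left(\frac{5}{3} + 21\right)^{2} = \left(\frac{68}{3}\right)^{2} = \frac{4624}{9}$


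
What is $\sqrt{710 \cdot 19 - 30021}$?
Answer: $i \sqrt{16531} \approx 128.57 i$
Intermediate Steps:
$\sqrt{710 \cdot 19 - 30021} = \sqrt{13490 - 30021} = \sqrt{-16531} = i \sqrt{16531}$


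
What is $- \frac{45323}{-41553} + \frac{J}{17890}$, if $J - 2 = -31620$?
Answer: $- \frac{251497142}{371691585} \approx -0.67663$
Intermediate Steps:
$J = -31618$ ($J = 2 - 31620 = -31618$)
$- \frac{45323}{-41553} + \frac{J}{17890} = - \frac{45323}{-41553} - \frac{31618}{17890} = \left(-45323\right) \left(- \frac{1}{41553}\right) - \frac{15809}{8945} = \frac{45323}{41553} - \frac{15809}{8945} = - \frac{251497142}{371691585}$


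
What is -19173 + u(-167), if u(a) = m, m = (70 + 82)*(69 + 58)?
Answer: 131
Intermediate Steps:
m = 19304 (m = 152*127 = 19304)
u(a) = 19304
-19173 + u(-167) = -19173 + 19304 = 131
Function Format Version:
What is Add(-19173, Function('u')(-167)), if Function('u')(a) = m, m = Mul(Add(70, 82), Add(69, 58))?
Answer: 131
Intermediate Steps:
m = 19304 (m = Mul(152, 127) = 19304)
Function('u')(a) = 19304
Add(-19173, Function('u')(-167)) = Add(-19173, 19304) = 131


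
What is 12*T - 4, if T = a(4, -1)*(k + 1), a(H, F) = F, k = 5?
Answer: -76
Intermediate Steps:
T = -6 (T = -(5 + 1) = -1*6 = -6)
12*T - 4 = 12*(-6) - 4 = -72 - 4 = -76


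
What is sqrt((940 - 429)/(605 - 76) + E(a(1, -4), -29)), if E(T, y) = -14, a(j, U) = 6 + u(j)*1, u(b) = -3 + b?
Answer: I*sqrt(6895)/23 ≈ 3.6103*I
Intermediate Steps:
a(j, U) = 3 + j (a(j, U) = 6 + (-3 + j)*1 = 6 + (-3 + j) = 3 + j)
sqrt((940 - 429)/(605 - 76) + E(a(1, -4), -29)) = sqrt((940 - 429)/(605 - 76) - 14) = sqrt(511/529 - 14) = sqrt(-6895/529) = I*sqrt(6895)/23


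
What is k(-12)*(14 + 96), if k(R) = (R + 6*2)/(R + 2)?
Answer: 0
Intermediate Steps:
k(R) = (12 + R)/(2 + R) (k(R) = (R + 12)/(2 + R) = (12 + R)/(2 + R))
k(-12)*(14 + 96) = ((12 - 12)/(2 - 12))*(14 + 96) = (0/(-10))*110 = -⅒*0*110 = 0*110 = 0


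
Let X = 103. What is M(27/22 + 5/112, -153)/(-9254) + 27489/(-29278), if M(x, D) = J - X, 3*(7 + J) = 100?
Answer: -378207839/406407918 ≈ -0.93061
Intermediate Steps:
J = 79/3 (J = -7 + (⅓)*100 = -7 + 100/3 = 79/3 ≈ 26.333)
M(x, D) = -230/3 (M(x, D) = 79/3 - 1*103 = 79/3 - 103 = -230/3)
M(27/22 + 5/112, -153)/(-9254) + 27489/(-29278) = -230/3/(-9254) + 27489/(-29278) = -230/3*(-1/9254) + 27489*(-1/29278) = 115/13881 - 27489/29278 = -378207839/406407918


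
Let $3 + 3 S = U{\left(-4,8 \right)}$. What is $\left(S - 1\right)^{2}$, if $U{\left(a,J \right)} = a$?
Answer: $\frac{100}{9} \approx 11.111$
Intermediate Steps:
$S = - \frac{7}{3}$ ($S = -1 + \frac{1}{3} \left(-4\right) = -1 - \frac{4}{3} = - \frac{7}{3} \approx -2.3333$)
$\left(S - 1\right)^{2} = \left(- \frac{7}{3} - 1\right)^{2} = \left(- \frac{10}{3}\right)^{2} = \frac{100}{9}$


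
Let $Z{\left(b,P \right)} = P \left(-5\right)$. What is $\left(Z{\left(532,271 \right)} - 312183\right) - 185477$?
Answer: $-499015$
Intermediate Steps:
$Z{\left(b,P \right)} = - 5 P$
$\left(Z{\left(532,271 \right)} - 312183\right) - 185477 = \left(\left(-5\right) 271 - 312183\right) - 185477 = \left(-1355 - 312183\right) - 185477 = -313538 - 185477 = -499015$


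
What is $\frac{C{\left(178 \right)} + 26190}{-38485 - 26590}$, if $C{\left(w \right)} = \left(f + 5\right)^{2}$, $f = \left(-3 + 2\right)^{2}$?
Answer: $- \frac{26226}{65075} \approx -0.40301$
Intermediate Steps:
$f = 1$ ($f = \left(-1\right)^{2} = 1$)
$C{\left(w \right)} = 36$ ($C{\left(w \right)} = \left(1 + 5\right)^{2} = 6^{2} = 36$)
$\frac{C{\left(178 \right)} + 26190}{-38485 - 26590} = \frac{36 + 26190}{-38485 - 26590} = \frac{26226}{-65075} = 26226 \left(- \frac{1}{65075}\right) = - \frac{26226}{65075}$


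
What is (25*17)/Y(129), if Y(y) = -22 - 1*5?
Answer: -425/27 ≈ -15.741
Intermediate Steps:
Y(y) = -27 (Y(y) = -22 - 5 = -27)
(25*17)/Y(129) = (25*17)/(-27) = 425*(-1/27) = -425/27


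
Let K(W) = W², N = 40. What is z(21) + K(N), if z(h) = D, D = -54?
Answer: 1546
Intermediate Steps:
z(h) = -54
z(21) + K(N) = -54 + 40² = -54 + 1600 = 1546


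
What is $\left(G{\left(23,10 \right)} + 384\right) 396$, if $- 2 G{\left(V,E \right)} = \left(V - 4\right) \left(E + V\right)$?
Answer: $27918$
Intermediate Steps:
$G{\left(V,E \right)} = - \frac{\left(-4 + V\right) \left(E + V\right)}{2}$ ($G{\left(V,E \right)} = - \frac{\left(V - 4\right) \left(E + V\right)}{2} = - \frac{\left(-4 + V\right) \left(E + V\right)}{2}$)
$\left(G{\left(23,10 \right)} + 384\right) 396 = \left(\left(2 \cdot 10 + 2 \cdot 23 - \frac{23^{2}}{2} - 5 \cdot 23\right) + 384\right) 396 = \left(\left(20 + 46 - \frac{529}{2} - 115\right) + 384\right) 396 = \left(- \frac{627}{2} + 384\right) 396 = \frac{141}{2} \cdot 396 = 27918$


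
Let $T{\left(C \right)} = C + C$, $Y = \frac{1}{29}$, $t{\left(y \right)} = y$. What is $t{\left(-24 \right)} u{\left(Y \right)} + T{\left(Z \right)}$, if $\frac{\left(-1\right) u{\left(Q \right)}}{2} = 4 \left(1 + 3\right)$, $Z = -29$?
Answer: $710$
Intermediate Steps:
$Y = \frac{1}{29} \approx 0.034483$
$u{\left(Q \right)} = -32$ ($u{\left(Q \right)} = - 2 \cdot 4 \left(1 + 3\right) = - 2 \cdot 4 \cdot 4 = \left(-2\right) 16 = -32$)
$T{\left(C \right)} = 2 C$
$t{\left(-24 \right)} u{\left(Y \right)} + T{\left(Z \right)} = \left(-24\right) \left(-32\right) + 2 \left(-29\right) = 768 - 58 = 710$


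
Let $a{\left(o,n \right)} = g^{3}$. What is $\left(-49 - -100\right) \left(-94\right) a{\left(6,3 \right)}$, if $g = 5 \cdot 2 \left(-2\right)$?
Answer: $38352000$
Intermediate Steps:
$g = -20$ ($g = 10 \left(-2\right) = -20$)
$a{\left(o,n \right)} = -8000$ ($a{\left(o,n \right)} = \left(-20\right)^{3} = -8000$)
$\left(-49 - -100\right) \left(-94\right) a{\left(6,3 \right)} = \left(-49 - -100\right) \left(-94\right) \left(-8000\right) = \left(-49 + 100\right) \left(-94\right) \left(-8000\right) = 51 \left(-94\right) \left(-8000\right) = \left(-4794\right) \left(-8000\right) = 38352000$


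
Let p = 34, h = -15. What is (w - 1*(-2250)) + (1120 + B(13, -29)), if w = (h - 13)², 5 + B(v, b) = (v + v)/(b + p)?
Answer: 20771/5 ≈ 4154.2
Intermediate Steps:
B(v, b) = -5 + 2*v/(34 + b) (B(v, b) = -5 + (v + v)/(b + 34) = -5 + (2*v)/(34 + b) = -5 + 2*v/(34 + b))
w = 784 (w = (-15 - 13)² = (-28)² = 784)
(w - 1*(-2250)) + (1120 + B(13, -29)) = (784 - 1*(-2250)) + (1120 + (-170 - 5*(-29) + 2*13)/(34 - 29)) = (784 + 2250) + (1120 + (-170 + 145 + 26)/5) = 3034 + (1120 + (⅕)*1) = 3034 + (1120 + ⅕) = 3034 + 5601/5 = 20771/5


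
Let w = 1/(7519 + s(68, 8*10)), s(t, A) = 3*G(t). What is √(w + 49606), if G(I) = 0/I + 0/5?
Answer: √2804493125285/7519 ≈ 222.72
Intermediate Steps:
G(I) = 0 (G(I) = 0 + 0*(⅕) = 0 + 0 = 0)
s(t, A) = 0 (s(t, A) = 3*0 = 0)
w = 1/7519 (w = 1/(7519 + 0) = 1/7519 ≈ 0.00013300)
√(w + 49606) = √(1/7519 + 49606) = √(372987515/7519) = √2804493125285/7519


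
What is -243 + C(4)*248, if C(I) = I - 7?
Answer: -987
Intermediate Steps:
C(I) = -7 + I
-243 + C(4)*248 = -243 + (-7 + 4)*248 = -243 - 3*248 = -243 - 744 = -987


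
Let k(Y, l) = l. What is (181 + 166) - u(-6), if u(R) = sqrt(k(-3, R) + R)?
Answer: 347 - 2*I*sqrt(3) ≈ 347.0 - 3.4641*I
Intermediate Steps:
u(R) = sqrt(2)*sqrt(R) (u(R) = sqrt(R + R) = sqrt(2*R) = sqrt(2)*sqrt(R))
(181 + 166) - u(-6) = (181 + 166) - sqrt(2)*sqrt(-6) = 347 - sqrt(2)*I*sqrt(6) = 347 - 2*I*sqrt(3)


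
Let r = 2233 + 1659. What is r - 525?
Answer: 3367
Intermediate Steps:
r = 3892
r - 525 = 3892 - 525 = 3367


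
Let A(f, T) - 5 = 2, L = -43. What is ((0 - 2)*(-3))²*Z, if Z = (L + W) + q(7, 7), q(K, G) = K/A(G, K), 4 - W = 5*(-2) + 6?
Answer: -1224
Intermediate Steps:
A(f, T) = 7 (A(f, T) = 5 + 2 = 7)
W = 8 (W = 4 - (5*(-2) + 6) = 4 - (-10 + 6) = 4 - 1*(-4) = 4 + 4 = 8)
q(K, G) = K/7
Z = -34 (Z = (-43 + 8) + (⅐)*7 = -35 + 1 = -34)
((0 - 2)*(-3))²*Z = ((0 - 2)*(-3))²*(-34) = (-2*(-3))²*(-34) = 6²*(-34) = 36*(-34) = -1224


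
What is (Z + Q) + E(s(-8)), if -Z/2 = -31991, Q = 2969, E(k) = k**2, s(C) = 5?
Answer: 66976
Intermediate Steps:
Z = 63982 (Z = -2*(-31991) = 63982)
(Z + Q) + E(s(-8)) = (63982 + 2969) + 5**2 = 66951 + 25 = 66976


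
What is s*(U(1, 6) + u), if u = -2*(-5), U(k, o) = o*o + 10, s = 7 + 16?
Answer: 1288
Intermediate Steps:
s = 23
U(k, o) = 10 + o² (U(k, o) = o² + 10 = 10 + o²)
u = 10
s*(U(1, 6) + u) = 23*((10 + 6²) + 10) = 23*((10 + 36) + 10) = 23*(46 + 10) = 23*56 = 1288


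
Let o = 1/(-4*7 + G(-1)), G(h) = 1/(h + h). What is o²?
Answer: 4/3249 ≈ 0.0012311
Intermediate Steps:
G(h) = 1/(2*h)
o = -2/57 (o = 1/(-4*7 + (½)/(-1)) = 1/(-28 + (½)*(-1)) = 1/(-28 - ½) = 1/(-57/2) = -2/57 ≈ -0.035088)
o² = (-2/57)² = 4/3249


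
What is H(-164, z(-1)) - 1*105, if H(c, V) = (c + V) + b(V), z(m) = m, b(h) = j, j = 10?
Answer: -260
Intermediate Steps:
b(h) = 10
H(c, V) = 10 + V + c (H(c, V) = (c + V) + 10 = (V + c) + 10 = 10 + V + c)
H(-164, z(-1)) - 1*105 = (10 - 1 - 164) - 1*105 = -155 - 105 = -260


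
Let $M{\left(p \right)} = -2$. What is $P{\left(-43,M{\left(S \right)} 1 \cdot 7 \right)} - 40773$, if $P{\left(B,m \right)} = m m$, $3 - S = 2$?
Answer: $-40577$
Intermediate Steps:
$S = 1$ ($S = 3 - 2 = 1$)
$P{\left(B,m \right)} = m^{2}$
$P{\left(-43,M{\left(S \right)} 1 \cdot 7 \right)} - 40773 = \left(\left(-2\right) 1 \cdot 7\right)^{2} - 40773 = \left(\left(-2\right) 7\right)^{2} - 40773 = \left(-14\right)^{2} - 40773 = 196 - 40773 = -40577$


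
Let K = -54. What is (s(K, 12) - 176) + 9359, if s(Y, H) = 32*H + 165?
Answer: 9732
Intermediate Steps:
s(Y, H) = 165 + 32*H
(s(K, 12) - 176) + 9359 = ((165 + 32*12) - 176) + 9359 = ((165 + 384) - 176) + 9359 = (549 - 176) + 9359 = 373 + 9359 = 9732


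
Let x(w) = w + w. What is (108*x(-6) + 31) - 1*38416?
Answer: -39681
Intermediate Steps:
x(w) = 2*w
(108*x(-6) + 31) - 1*38416 = (108*(2*(-6)) + 31) - 1*38416 = (108*(-12) + 31) - 38416 = (-1296 + 31) - 38416 = -1265 - 38416 = -39681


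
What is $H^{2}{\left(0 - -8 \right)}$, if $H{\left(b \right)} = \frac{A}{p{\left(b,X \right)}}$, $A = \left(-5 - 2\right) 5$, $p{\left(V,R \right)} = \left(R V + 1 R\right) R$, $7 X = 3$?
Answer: $\frac{2941225}{6561} \approx 448.29$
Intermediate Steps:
$X = \frac{3}{7}$ ($X = \frac{1}{7} \cdot 3 = \frac{3}{7} \approx 0.42857$)
$p{\left(V,R \right)} = R \left(R + R V\right)$ ($p{\left(V,R \right)} = \left(R V + R\right) R = \left(R + R V\right) R = R \left(R + R V\right)$)
$A = -35$ ($A = \left(-7\right) 5 = -35$)
$H{\left(b \right)} = - \frac{35}{\frac{9}{49} + \frac{9 b}{49}}$ ($H{\left(b \right)} = - \frac{35}{\left(\frac{3}{7}\right)^{2} \left(1 + b\right)} = - \frac{35}{\frac{9}{49} \left(1 + b\right)} = - \frac{35}{\frac{9}{49} + \frac{9 b}{49}}$)
$H^{2}{\left(0 - -8 \right)} = \left(- \frac{1715}{9 + 9 \left(0 - -8\right)}\right)^{2} = \left(- \frac{1715}{9 + 9 \left(0 + 8\right)}\right)^{2} = \left(- \frac{1715}{9 + 9 \cdot 8}\right)^{2} = \left(- \frac{1715}{9 + 72}\right)^{2} = \left(- \frac{1715}{81}\right)^{2} = \frac{2941225}{6561}$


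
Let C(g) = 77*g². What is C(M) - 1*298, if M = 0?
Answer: -298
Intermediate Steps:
C(M) - 1*298 = 77*0² - 1*298 = 77*0 - 298 = 0 - 298 = -298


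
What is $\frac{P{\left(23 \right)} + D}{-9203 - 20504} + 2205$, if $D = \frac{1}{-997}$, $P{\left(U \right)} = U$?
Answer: $\frac{65307400265}{29617879} \approx 2205.0$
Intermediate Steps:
$D = - \frac{1}{997} \approx -0.001003$
$\frac{P{\left(23 \right)} + D}{-9203 - 20504} + 2205 = \frac{23 - \frac{1}{997}}{-9203 - 20504} + 2205 = \frac{22930}{997 \left(-29707\right)} + 2205 = \frac{22930}{997} \left(- \frac{1}{29707}\right) + 2205 = - \frac{22930}{29617879} + 2205 = \frac{65307400265}{29617879}$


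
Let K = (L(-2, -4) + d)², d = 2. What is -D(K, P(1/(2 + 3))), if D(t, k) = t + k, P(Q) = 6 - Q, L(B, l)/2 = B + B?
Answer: -209/5 ≈ -41.800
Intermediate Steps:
L(B, l) = 4*B (L(B, l) = 2*(B + B) = 2*(2*B) = 4*B)
K = 36 (K = (4*(-2) + 2)² = (-8 + 2)² = (-6)² = 36)
D(t, k) = k + t
-D(K, P(1/(2 + 3))) = -((6 - 1/(2 + 3)) + 36) = -((6 - 1/5) + 36) = -((6 - 1*⅕) + 36) = -((6 - ⅕) + 36) = -(29/5 + 36) = -1*209/5 = -209/5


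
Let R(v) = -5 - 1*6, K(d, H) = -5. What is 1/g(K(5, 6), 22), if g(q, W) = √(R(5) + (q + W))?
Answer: √6/6 ≈ 0.40825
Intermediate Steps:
R(v) = -11 (R(v) = -5 - 6 = -11)
g(q, W) = √(-11 + W + q) (g(q, W) = √(-11 + (q + W)) = √(-11 + (W + q)) = √(-11 + W + q))
1/g(K(5, 6), 22) = 1/(√(-11 + 22 - 5)) = 1/(√6) = √6/6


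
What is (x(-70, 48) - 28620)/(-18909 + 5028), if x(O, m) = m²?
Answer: 8772/4627 ≈ 1.8958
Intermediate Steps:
(x(-70, 48) - 28620)/(-18909 + 5028) = (48² - 28620)/(-18909 + 5028) = (2304 - 28620)/(-13881) = -26316*(-1/13881) = 8772/4627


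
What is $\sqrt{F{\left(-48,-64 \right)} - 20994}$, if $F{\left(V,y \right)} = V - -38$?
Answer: $2 i \sqrt{5251} \approx 144.93 i$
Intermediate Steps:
$F{\left(V,y \right)} = 38 + V$ ($F{\left(V,y \right)} = V + 38 = 38 + V$)
$\sqrt{F{\left(-48,-64 \right)} - 20994} = \sqrt{\left(38 - 48\right) - 20994} = \sqrt{-10 - 20994} = \sqrt{-21004} = 2 i \sqrt{5251}$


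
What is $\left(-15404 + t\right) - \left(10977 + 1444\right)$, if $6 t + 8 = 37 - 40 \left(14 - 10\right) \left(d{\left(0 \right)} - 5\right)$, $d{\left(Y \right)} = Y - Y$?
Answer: $- \frac{166121}{6} \approx -27687.0$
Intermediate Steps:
$d{\left(Y \right)} = 0$
$t = \frac{829}{6}$ ($t = - \frac{4}{3} + \frac{37 - 40 \left(14 - 10\right) \left(0 - 5\right)}{6} = - \frac{4}{3} + \frac{37 - 40 \cdot 4 \left(-5\right)}{6} = - \frac{4}{3} + \frac{37 - -800}{6} = - \frac{4}{3} + \frac{37 + 800}{6} = - \frac{4}{3} + \frac{1}{6} \cdot 837 = - \frac{4}{3} + \frac{279}{2} = \frac{829}{6} \approx 138.17$)
$\left(-15404 + t\right) - \left(10977 + 1444\right) = \left(-15404 + \frac{829}{6}\right) - \left(10977 + 1444\right) = - \frac{91595}{6} - 12421 = - \frac{166121}{6}$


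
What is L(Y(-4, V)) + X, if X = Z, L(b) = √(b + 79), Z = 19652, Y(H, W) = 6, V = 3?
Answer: 19652 + √85 ≈ 19661.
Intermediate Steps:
L(b) = √(79 + b)
X = 19652
L(Y(-4, V)) + X = √(79 + 6) + 19652 = √85 + 19652 = 19652 + √85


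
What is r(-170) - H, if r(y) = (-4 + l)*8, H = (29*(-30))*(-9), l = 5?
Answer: -7822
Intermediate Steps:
H = 7830 (H = -870*(-9) = 7830)
r(y) = 8 (r(y) = (-4 + 5)*8 = 1*8 = 8)
r(-170) - H = 8 - 1*7830 = 8 - 7830 = -7822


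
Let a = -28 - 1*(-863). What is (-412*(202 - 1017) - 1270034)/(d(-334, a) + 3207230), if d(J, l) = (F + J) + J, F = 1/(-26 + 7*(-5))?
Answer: -56989494/195600281 ≈ -0.29136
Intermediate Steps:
F = -1/61 (F = 1/(-26 - 35) = 1/(-61) = -1/61 ≈ -0.016393)
a = 835 (a = -28 + 863 = 835)
d(J, l) = -1/61 + 2*J (d(J, l) = (-1/61 + J) + J = -1/61 + 2*J)
(-412*(202 - 1017) - 1270034)/(d(-334, a) + 3207230) = (-412*(202 - 1017) - 1270034)/((-1/61 + 2*(-334)) + 3207230) = (-412*(-815) - 1270034)/((-1/61 - 668) + 3207230) = (335780 - 1270034)/(-40749/61 + 3207230) = -934254/195600281/61 = -934254*61/195600281 = -56989494/195600281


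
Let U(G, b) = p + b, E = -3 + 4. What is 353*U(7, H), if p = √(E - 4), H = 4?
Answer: 1412 + 353*I*√3 ≈ 1412.0 + 611.41*I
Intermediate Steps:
E = 1
p = I*√3 (p = √(1 - 4) = √(-3) = I*√3 ≈ 1.732*I)
U(G, b) = b + I*√3 (U(G, b) = I*√3 + b = b + I*√3)
353*U(7, H) = 353*(4 + I*√3) = 1412 + 353*I*√3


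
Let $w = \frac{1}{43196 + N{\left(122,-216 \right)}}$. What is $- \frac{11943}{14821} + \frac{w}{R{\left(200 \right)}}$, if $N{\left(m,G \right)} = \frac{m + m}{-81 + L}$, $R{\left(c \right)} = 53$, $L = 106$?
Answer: $- \frac{683708098451}{848467153872} \approx -0.80582$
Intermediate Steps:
$N{\left(m,G \right)} = \frac{2 m}{25}$ ($N{\left(m,G \right)} = \frac{m + m}{-81 + 106} = \frac{2 m}{25}$)
$w = \frac{25}{1080144}$ ($w = \frac{1}{43196 + \frac{2}{25} \cdot 122} = \frac{1}{43196 + \frac{244}{25}} = \frac{1}{\frac{1080144}{25}} = \frac{25}{1080144} \approx 2.3145 \cdot 10^{-5}$)
$- \frac{11943}{14821} + \frac{w}{R{\left(200 \right)}} = - \frac{11943}{14821} + \frac{25}{1080144 \cdot 53} = \left(-11943\right) \frac{1}{14821} + \frac{25}{1080144} \cdot \frac{1}{53} = - \frac{11943}{14821} + \frac{25}{57247632} = - \frac{683708098451}{848467153872}$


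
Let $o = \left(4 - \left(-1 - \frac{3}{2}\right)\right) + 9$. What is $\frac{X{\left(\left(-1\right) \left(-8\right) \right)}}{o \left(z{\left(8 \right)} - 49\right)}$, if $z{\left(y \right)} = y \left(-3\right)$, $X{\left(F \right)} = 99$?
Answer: $- \frac{198}{2263} \approx -0.087494$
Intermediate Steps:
$z{\left(y \right)} = - 3 y$
$o = \frac{31}{2}$ ($o = \left(4 - - \frac{5}{2}\right) + 9 = \left(4 + \left(1 + \frac{3}{2}\right)\right) + 9 = \left(4 + \frac{5}{2}\right) + 9 = \frac{13}{2} + 9 = \frac{31}{2} \approx 15.5$)
$\frac{X{\left(\left(-1\right) \left(-8\right) \right)}}{o \left(z{\left(8 \right)} - 49\right)} = \frac{99}{\frac{31}{2} \left(\left(-3\right) 8 - 49\right)} = \frac{99}{\frac{31}{2} \left(-24 - 49\right)} = \frac{99}{\frac{31}{2} \left(-73\right)} = \frac{99}{- \frac{2263}{2}} = 99 \left(- \frac{2}{2263}\right) = - \frac{198}{2263}$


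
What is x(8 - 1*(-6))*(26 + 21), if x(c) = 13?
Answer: 611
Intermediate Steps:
x(8 - 1*(-6))*(26 + 21) = 13*(26 + 21) = 13*47 = 611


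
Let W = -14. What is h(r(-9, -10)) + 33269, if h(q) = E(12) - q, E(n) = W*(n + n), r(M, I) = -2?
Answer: 32935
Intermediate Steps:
E(n) = -28*n (E(n) = -14*(n + n) = -28*n)
h(q) = -336 - q (h(q) = -28*12 - q = -336 - q)
h(r(-9, -10)) + 33269 = (-336 - 1*(-2)) + 33269 = (-336 + 2) + 33269 = -334 + 33269 = 32935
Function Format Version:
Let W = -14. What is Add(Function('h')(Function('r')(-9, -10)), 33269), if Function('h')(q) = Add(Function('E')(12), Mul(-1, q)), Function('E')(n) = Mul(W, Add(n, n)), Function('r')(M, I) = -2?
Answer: 32935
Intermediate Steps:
Function('E')(n) = Mul(-28, n) (Function('E')(n) = Mul(-14, Add(n, n)) = Mul(-14, Mul(2, n)) = Mul(-28, n))
Function('h')(q) = Add(-336, Mul(-1, q)) (Function('h')(q) = Add(Mul(-28, 12), Mul(-1, q)) = Add(-336, Mul(-1, q)))
Add(Function('h')(Function('r')(-9, -10)), 33269) = Add(Add(-336, Mul(-1, -2)), 33269) = Add(Add(-336, 2), 33269) = Add(-334, 33269) = 32935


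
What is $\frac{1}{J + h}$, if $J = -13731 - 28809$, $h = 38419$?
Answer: $- \frac{1}{4121} \approx -0.00024266$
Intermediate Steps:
$J = -42540$ ($J = -13731 - 28809 = -42540$)
$\frac{1}{J + h} = \frac{1}{-42540 + 38419} = \frac{1}{-4121} = - \frac{1}{4121}$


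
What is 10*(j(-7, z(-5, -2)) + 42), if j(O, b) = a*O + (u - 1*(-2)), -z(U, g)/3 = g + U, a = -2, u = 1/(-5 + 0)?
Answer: 578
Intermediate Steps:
u = -⅕ (u = 1/(-5) = -⅕ ≈ -0.20000)
z(U, g) = -3*U - 3*g (z(U, g) = -3*(g + U) = -3*(U + g) = -3*U - 3*g)
j(O, b) = 9/5 - 2*O (j(O, b) = -2*O + (-⅕ - 1*(-2)) = -2*O + (-⅕ + 2) = -2*O + 9/5 = 9/5 - 2*O)
10*(j(-7, z(-5, -2)) + 42) = 10*((9/5 - 2*(-7)) + 42) = 10*((9/5 + 14) + 42) = 10*(79/5 + 42) = 10*(289/5) = 578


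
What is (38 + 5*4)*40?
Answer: 2320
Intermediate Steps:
(38 + 5*4)*40 = (38 + 20)*40 = 58*40 = 2320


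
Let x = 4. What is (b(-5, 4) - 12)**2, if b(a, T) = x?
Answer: 64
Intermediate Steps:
b(a, T) = 4
(b(-5, 4) - 12)**2 = (4 - 12)**2 = (-8)**2 = 64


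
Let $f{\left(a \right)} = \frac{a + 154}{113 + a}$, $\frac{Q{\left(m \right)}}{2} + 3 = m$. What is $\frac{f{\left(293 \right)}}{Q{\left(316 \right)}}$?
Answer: $\frac{447}{254156} \approx 0.0017588$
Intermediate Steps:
$Q{\left(m \right)} = -6 + 2 m$
$f{\left(a \right)} = \frac{154 + a}{113 + a}$
$\frac{f{\left(293 \right)}}{Q{\left(316 \right)}} = \frac{\frac{1}{113 + 293} \left(154 + 293\right)}{-6 + 2 \cdot 316} = \frac{\frac{1}{406} \cdot 447}{-6 + 632} = \frac{\frac{1}{406} \cdot 447}{626} = \frac{447}{406} \cdot \frac{1}{626} = \frac{447}{254156}$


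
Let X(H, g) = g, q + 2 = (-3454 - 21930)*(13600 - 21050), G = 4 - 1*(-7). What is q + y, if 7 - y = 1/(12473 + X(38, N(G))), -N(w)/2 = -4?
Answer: 2360291957204/12481 ≈ 1.8911e+8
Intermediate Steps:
G = 11 (G = 4 + 7 = 11)
N(w) = 8 (N(w) = -2*(-4) = 8)
q = 189110798 (q = -2 + (-3454 - 21930)*(13600 - 21050) = -2 - 25384*(-7450) = -2 + 189110800 = 189110798)
y = 87366/12481 (y = 7 - 1/(12473 + 8) = 7 - 1/12481 = 87366/12481 ≈ 6.9999)
q + y = 189110798 + 87366/12481 = 2360291957204/12481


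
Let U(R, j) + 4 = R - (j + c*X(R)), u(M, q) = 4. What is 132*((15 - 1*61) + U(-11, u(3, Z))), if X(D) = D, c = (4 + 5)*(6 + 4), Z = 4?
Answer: 122100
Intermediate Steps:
c = 90 (c = 9*10 = 90)
U(R, j) = -4 - j - 89*R (U(R, j) = -4 + (R - (j + 90*R)) = -4 + (R + (-j - 90*R)) = -4 + (-j - 89*R) = -4 - j - 89*R)
132*((15 - 1*61) + U(-11, u(3, Z))) = 132*((15 - 1*61) + (-4 - 1*4 - 89*(-11))) = 132*((15 - 61) + (-4 - 4 + 979)) = 132*(-46 + 971) = 132*925 = 122100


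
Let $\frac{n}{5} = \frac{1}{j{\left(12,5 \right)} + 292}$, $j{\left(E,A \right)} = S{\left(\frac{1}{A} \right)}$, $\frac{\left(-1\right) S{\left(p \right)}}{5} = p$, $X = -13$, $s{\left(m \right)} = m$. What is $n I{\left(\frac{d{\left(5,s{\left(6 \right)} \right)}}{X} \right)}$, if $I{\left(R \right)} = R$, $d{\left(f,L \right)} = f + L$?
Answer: $- \frac{55}{3783} \approx -0.014539$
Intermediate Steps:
$d{\left(f,L \right)} = L + f$
$S{\left(p \right)} = - 5 p$
$j{\left(E,A \right)} = - \frac{5}{A}$
$n = \frac{5}{291}$ ($n = \frac{5}{- \frac{5}{5} + 292} = \frac{5}{\left(-5\right) \frac{1}{5} + 292} = \frac{5}{-1 + 292} = \frac{5}{291} \approx 0.017182$)
$n I{\left(\frac{d{\left(5,s{\left(6 \right)} \right)}}{X} \right)} = \frac{5 \frac{6 + 5}{-13}}{291} = \frac{5 \cdot 11 \left(- \frac{1}{13}\right)}{291} = \frac{5}{291} \left(- \frac{11}{13}\right) = - \frac{55}{3783}$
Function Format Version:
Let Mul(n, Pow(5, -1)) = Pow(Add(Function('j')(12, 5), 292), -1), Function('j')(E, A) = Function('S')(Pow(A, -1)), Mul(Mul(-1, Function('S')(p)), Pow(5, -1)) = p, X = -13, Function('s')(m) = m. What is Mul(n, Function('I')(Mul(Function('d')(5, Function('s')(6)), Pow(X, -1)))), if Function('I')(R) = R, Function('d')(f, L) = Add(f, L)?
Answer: Rational(-55, 3783) ≈ -0.014539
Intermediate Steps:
Function('d')(f, L) = Add(L, f)
Function('S')(p) = Mul(-5, p)
Function('j')(E, A) = Mul(-5, Pow(A, -1))
n = Rational(5, 291) (n = Mul(5, Pow(Add(Mul(-5, Pow(5, -1)), 292), -1)) = Mul(5, Pow(Add(Mul(-5, Rational(1, 5)), 292), -1)) = Mul(5, Pow(Add(-1, 292), -1)) = Mul(5, Pow(291, -1)) = Mul(5, Rational(1, 291)) = Rational(5, 291) ≈ 0.017182)
Mul(n, Function('I')(Mul(Function('d')(5, Function('s')(6)), Pow(X, -1)))) = Mul(Rational(5, 291), Mul(Add(6, 5), Pow(-13, -1))) = Mul(Rational(5, 291), Mul(11, Rational(-1, 13))) = Mul(Rational(5, 291), Rational(-11, 13)) = Rational(-55, 3783)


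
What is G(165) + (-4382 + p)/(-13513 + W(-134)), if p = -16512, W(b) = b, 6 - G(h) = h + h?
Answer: -4400734/13647 ≈ -322.47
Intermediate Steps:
G(h) = 6 - 2*h (G(h) = 6 - (h + h) = 6 - 2*h)
G(165) + (-4382 + p)/(-13513 + W(-134)) = (6 - 2*165) + (-4382 - 16512)/(-13513 - 134) = (6 - 330) - 20894/(-13647) = -324 - 20894*(-1/13647) = -324 + 20894/13647 = -4400734/13647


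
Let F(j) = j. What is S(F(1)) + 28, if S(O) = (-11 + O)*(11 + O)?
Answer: -92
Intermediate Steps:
S(F(1)) + 28 = (-121 + 1²) + 28 = (-121 + 1) + 28 = -120 + 28 = -92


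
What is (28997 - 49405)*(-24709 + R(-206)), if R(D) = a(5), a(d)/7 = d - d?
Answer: 504261272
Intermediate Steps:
a(d) = 0 (a(d) = 7*(d - d) = 7*0 = 0)
R(D) = 0
(28997 - 49405)*(-24709 + R(-206)) = (28997 - 49405)*(-24709 + 0) = -20408*(-24709) = 504261272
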